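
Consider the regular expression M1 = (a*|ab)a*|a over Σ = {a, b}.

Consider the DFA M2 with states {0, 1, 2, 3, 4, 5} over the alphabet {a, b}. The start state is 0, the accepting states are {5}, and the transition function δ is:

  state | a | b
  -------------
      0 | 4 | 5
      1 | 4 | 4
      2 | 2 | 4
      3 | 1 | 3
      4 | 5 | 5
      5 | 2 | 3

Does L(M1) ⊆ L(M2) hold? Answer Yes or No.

No

The empty string ε is in L(M1) but not in L(M2).
So L(M1) ⊄ L(M2).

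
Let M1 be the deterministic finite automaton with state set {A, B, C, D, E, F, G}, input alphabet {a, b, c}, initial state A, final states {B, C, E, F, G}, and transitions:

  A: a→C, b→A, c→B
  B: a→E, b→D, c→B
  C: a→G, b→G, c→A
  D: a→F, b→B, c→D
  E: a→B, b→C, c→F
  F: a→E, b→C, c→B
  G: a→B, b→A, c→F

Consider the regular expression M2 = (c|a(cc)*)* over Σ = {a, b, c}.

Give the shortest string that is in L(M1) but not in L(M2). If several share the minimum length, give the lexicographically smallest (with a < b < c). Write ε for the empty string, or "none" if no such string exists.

ab

The string ab is accepted by M1 but not by M2.
No shorter string lies in the difference, and ab is the lexicographically first length-2 string in L(M1) \ L(M2).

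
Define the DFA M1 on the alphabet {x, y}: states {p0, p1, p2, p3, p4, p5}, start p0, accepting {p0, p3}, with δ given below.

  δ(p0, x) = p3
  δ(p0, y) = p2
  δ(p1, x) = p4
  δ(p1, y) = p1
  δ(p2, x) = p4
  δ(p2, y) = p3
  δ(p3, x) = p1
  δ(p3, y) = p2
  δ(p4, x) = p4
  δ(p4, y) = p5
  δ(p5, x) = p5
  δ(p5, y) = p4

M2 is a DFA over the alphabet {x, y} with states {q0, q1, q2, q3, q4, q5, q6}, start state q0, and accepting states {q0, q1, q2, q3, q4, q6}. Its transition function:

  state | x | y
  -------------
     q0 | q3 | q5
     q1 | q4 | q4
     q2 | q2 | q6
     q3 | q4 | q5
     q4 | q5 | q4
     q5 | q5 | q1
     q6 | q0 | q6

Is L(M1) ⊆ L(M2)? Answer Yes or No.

Yes

Exploring the product automaton M1 × M2 from the start pair (p0, q0), following both machines on each input symbol, reaches 15 state pairs: (p0, q0), (p3, q3), (p2, q5), (p1, q4), (p4, q5), (p3, q1), (p5, q1), (p2, q4), (p5, q4), (p4, q4), (p3, q4), (p5, q5), (p1, q5), (p4, q1), (p1, q1).
M1 accepts in {p0, p3} and M2 accepts in {q0, q1, q2, q3, q4, q6}. The reachable pairs whose M1-component is accepting are (p0, q0), (p3, q3), (p3, q1), (p3, q4); in each of them the M2-component is accepting too, so the product for L(M1) \ L(M2) (M1-component accepting, M2-component rejecting) has no reachable accepting pair and the difference is empty.
Hence every string in L(M1) is also in L(M2).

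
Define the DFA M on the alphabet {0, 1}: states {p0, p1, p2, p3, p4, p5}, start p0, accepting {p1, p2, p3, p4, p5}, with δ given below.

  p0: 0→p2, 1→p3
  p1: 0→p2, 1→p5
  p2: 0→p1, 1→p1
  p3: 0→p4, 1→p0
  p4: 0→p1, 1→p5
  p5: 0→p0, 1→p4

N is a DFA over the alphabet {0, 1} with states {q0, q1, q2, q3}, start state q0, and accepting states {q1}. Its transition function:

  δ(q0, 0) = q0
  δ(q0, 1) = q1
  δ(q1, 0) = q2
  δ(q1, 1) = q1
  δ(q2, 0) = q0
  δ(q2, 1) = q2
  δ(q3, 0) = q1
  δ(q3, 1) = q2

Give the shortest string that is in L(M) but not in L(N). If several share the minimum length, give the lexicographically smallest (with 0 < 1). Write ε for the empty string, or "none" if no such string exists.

The string 0 is accepted by M but not by N.
No shorter string lies in the difference, and 0 is the lexicographically first length-1 string in L(M) \ L(N).

0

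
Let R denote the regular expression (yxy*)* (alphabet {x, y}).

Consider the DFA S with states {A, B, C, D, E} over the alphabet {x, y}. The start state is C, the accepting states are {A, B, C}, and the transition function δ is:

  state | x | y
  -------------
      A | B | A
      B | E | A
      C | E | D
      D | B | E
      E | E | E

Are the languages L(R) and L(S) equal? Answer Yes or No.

Converting the expression R to a DFA (subset construction, then merging equivalent states) gives the minimal DFA with states {r0, r1, r2, r3, r4}, start state r0, accepting states {r0, r3, r4} and transitions r0: x→r1, y→r2; r1: x→r1, y→r1; r2: x→r3, y→r1; r3: x→r1, y→r4; r4: x→r3, y→r4.
Exploring the product automaton R × S from the start pair (r0, C), following both machines on each input symbol, reaches 5 state pairs: (r0, C), (r1, E), (r2, D), (r3, B), (r4, A).
R accepts in {r0, r3, r4} and S accepts in {A, B, C}. In every reachable pair the two components are either both accepting — (r0, C), (r3, B), (r4, A) — or both non-accepting, so no string is accepted by exactly one of the machines: L(R) \ L(S) and L(S) \ L(R) are both empty.
Hence every string is accepted by R iff it is accepted by S, and the two languages coincide.

Yes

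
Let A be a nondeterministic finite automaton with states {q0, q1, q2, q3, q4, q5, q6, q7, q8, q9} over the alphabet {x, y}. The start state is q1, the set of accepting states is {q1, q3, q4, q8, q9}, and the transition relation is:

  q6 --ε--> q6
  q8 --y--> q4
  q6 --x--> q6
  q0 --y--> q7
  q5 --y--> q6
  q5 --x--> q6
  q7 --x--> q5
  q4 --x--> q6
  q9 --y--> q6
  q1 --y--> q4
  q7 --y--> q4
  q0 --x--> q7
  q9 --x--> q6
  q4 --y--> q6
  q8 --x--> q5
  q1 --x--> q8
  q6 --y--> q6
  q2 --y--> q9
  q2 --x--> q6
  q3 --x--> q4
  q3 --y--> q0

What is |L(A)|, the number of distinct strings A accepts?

4

The useful subgraph on states {q1, q4, q8} is acyclic, so L(A) is finite; the longest accepting path visits 3 useful states, giving maximum string length 2.
Counting accepting paths from q1 by length: 1 of length 0, 2 of length 1, 1 of length 2. Total 4.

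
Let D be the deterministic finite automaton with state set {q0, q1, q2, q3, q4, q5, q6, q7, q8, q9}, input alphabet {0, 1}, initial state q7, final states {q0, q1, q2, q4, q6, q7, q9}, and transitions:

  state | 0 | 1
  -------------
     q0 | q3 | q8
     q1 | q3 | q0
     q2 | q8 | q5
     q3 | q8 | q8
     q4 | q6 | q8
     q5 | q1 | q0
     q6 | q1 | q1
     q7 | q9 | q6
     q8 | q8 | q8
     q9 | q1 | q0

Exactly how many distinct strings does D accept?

The useful subgraph on states {q0, q1, q6, q7, q9} is acyclic, so L(D) is finite; the longest accepting path visits 4 useful states, giving maximum string length 3.
Counting accepting paths from q7 by length: 1 of length 0, 2 of length 1, 4 of length 2, 3 of length 3. Total 10.

10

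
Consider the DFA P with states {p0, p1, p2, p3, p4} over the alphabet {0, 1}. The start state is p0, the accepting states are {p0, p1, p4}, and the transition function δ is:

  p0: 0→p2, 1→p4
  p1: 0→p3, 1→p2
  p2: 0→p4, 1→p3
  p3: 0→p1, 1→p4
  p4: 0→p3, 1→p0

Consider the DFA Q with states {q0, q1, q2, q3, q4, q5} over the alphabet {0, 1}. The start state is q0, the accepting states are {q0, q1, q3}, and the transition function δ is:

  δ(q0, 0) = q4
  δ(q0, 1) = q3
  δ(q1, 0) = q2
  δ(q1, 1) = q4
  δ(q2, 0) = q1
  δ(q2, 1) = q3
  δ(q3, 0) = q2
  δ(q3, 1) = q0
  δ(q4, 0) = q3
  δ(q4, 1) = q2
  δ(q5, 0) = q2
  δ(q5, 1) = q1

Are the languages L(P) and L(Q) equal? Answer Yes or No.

Exploring the product automaton P × Q from the start pair (p0, q0), following both machines on each input symbol, reaches 5 state pairs: (p0, q0), (p2, q4), (p4, q3), (p3, q2), (p1, q1).
P accepts in {p0, p1, p4} and Q accepts in {q0, q1, q3}. In every reachable pair the two components are either both accepting — (p0, q0), (p4, q3), (p1, q1) — or both non-accepting, so no string is accepted by exactly one of the machines: L(P) \ L(Q) and L(Q) \ L(P) are both empty.
Hence every string is accepted by P iff it is accepted by Q, and the two languages coincide.

Yes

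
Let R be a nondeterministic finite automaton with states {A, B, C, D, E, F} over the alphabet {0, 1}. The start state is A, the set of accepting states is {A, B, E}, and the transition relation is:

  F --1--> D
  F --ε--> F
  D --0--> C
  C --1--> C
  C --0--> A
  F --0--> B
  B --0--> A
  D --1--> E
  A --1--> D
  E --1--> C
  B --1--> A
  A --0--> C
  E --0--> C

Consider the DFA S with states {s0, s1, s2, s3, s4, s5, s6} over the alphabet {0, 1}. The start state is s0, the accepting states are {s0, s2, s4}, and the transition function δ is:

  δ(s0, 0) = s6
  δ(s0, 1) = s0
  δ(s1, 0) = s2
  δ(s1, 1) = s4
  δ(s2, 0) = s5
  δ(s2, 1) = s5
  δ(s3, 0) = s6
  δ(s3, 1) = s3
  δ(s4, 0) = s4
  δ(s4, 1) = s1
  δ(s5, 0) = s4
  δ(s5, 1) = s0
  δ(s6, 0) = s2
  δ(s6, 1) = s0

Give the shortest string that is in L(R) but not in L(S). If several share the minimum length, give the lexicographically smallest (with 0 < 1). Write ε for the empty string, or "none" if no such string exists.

The string 010 is accepted by R but not by S.
No shorter string lies in the difference, and 010 is the lexicographically first length-3 string in L(R) \ L(S).

010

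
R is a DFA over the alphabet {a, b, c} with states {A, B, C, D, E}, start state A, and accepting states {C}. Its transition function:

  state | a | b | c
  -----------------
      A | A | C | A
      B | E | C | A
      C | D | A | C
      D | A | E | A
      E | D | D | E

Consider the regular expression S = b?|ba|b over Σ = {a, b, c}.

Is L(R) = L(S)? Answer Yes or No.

The string ab is accepted by R but rejected by S.
So L(R) ≠ L(S).

No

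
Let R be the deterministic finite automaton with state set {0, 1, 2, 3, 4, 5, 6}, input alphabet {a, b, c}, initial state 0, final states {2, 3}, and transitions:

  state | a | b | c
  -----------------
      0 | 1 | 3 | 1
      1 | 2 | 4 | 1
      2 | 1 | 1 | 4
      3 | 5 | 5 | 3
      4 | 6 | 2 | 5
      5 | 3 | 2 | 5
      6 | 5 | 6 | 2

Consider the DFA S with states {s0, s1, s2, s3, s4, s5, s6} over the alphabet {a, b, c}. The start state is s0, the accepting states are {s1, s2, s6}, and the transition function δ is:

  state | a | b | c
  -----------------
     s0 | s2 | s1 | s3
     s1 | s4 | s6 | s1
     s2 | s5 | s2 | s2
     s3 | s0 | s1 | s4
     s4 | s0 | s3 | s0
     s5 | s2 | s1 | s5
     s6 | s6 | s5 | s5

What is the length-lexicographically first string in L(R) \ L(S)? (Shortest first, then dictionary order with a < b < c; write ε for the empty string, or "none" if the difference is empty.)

aa

The string aa is accepted by R but not by S.
No shorter string lies in the difference, and aa is the lexicographically first length-2 string in L(R) \ L(S).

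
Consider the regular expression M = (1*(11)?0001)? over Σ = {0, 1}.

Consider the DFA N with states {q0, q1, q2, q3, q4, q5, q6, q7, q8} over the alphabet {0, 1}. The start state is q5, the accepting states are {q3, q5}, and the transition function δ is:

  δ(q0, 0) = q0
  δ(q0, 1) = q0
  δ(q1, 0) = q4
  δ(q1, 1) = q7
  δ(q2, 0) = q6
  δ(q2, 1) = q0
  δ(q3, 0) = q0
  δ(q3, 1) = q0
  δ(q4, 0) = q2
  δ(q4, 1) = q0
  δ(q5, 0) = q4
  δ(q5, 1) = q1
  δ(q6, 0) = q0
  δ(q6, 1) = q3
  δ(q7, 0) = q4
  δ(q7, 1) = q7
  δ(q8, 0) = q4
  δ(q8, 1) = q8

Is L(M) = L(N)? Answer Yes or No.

Yes

Converting the expression M to a DFA (subset construction, then merging equivalent states) gives the minimal DFA with states {m0, m1, m2, m3, m4, m5, m6}, start state m0, accepting states {m0, m6} and transitions m0: 0→m1, 1→m2; m1: 0→m3, 1→m4; m2: 0→m1, 1→m2; m3: 0→m5, 1→m4; m4: 0→m4, 1→m4; m5: 0→m4, 1→m6; m6: 0→m4, 1→m4.
Exploring the product automaton M × N from the start pair (m0, q5), following both machines on each input symbol, reaches 8 state pairs: (m0, q5), (m1, q4), (m2, q1), (m3, q2), (m4, q0), (m2, q7), (m5, q6), (m6, q3).
M accepts in {m0, m6} and N accepts in {q3, q5}. In every reachable pair the two components are either both accepting — (m0, q5), (m6, q3) — or both non-accepting, so no string is accepted by exactly one of the machines: L(M) \ L(N) and L(N) \ L(M) are both empty.
Hence every string is accepted by M iff it is accepted by N, and the two languages coincide.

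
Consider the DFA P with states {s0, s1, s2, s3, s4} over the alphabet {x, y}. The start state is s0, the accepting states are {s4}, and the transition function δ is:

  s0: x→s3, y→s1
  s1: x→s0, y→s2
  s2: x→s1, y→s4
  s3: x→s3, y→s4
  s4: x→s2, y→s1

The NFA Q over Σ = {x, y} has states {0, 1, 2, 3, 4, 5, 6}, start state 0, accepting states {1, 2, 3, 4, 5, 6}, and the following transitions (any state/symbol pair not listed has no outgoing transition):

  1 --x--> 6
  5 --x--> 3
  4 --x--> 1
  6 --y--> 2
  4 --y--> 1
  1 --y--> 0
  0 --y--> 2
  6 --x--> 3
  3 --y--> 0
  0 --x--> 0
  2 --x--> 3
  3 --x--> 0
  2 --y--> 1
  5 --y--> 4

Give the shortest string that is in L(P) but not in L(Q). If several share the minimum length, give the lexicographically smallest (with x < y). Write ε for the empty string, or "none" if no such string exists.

The string yyy is accepted by P but not by Q.
No shorter string lies in the difference, and yyy is the lexicographically first length-3 string in L(P) \ L(Q).

yyy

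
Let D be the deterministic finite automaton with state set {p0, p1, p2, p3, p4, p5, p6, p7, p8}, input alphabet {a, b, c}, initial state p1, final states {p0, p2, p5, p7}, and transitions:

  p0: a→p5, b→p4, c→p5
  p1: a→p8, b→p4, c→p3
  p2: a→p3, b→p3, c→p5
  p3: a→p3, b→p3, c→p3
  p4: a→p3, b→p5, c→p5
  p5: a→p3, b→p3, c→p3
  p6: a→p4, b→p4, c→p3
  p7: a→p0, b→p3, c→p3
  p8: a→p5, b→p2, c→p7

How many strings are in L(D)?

11

The useful subgraph on states {p0, p1, p2, p4, p5, p7, p8} is acyclic, so L(D) is finite; the longest accepting path visits 6 useful states, giving maximum string length 5.
Counting accepting paths from p1 by length: 5 of length 2, 2 of length 3, 2 of length 4, 2 of length 5. Total 11.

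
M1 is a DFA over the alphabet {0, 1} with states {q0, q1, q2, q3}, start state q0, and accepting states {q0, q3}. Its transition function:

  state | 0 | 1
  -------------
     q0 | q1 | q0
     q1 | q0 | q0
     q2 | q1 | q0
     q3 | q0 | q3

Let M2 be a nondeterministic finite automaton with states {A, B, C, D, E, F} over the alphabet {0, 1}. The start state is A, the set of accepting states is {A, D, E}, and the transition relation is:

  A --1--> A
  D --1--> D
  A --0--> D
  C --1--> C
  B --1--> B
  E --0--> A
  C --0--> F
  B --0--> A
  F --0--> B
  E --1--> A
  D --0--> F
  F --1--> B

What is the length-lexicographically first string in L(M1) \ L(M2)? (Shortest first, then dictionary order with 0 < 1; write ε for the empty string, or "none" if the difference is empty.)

The string 00 is accepted by M1 but not by M2.
No shorter string lies in the difference, and 00 is the lexicographically first length-2 string in L(M1) \ L(M2).

00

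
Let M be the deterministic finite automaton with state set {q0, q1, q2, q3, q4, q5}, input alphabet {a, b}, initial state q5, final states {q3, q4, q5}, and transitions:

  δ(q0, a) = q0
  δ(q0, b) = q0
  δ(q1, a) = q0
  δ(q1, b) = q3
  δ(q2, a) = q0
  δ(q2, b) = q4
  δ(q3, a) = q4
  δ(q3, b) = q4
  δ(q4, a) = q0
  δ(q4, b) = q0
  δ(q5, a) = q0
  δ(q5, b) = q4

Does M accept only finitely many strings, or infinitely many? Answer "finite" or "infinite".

The useful states (reachable from q5 and able to reach an accepting state) are {q4, q5}.
Restricted to these states the transition graph has no cycle, so every accepting path has bounded length and L is finite.

finite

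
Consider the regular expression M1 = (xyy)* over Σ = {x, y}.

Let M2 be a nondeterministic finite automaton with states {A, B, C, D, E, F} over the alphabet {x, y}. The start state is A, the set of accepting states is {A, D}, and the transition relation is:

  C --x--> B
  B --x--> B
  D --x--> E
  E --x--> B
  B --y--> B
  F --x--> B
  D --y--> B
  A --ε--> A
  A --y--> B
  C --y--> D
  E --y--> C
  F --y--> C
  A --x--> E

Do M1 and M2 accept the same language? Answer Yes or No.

Yes

Converting the expression M1 to a DFA (subset construction, then merging equivalent states) gives the minimal DFA with states {r0, r1, r2, r3}, start state r0, accepting states {r0} and transitions r0: x→r1, y→r2; r1: x→r2, y→r3; r2: x→r2, y→r2; r3: x→r2, y→r0.
Exploring the product automaton M1 × M2 from the start pair (r0, A), following both machines on each input symbol, reaches 5 state pairs: (r0, A), (r1, E), (r2, B), (r3, C), (r0, D).
M1 accepts in {r0} and M2 accepts in {A, D}. In every reachable pair the two components are either both accepting — (r0, A), (r0, D) — or both non-accepting, so no string is accepted by exactly one of the machines: L(M1) \ L(M2) and L(M2) \ L(M1) are both empty.
Hence every string is accepted by M1 iff it is accepted by M2, and the two languages coincide.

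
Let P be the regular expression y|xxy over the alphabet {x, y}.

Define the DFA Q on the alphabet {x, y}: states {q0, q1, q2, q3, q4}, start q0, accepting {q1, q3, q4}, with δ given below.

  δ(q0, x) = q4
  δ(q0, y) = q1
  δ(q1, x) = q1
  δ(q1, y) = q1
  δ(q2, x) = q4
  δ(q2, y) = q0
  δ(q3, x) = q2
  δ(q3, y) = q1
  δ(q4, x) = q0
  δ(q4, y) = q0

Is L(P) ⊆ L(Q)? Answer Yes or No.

Converting the expression P to a DFA (subset construction, then merging equivalent states) gives the minimal DFA with states {p0, p1, p2, p3, p4}, start state p0, accepting states {p2} and transitions p0: x→p1, y→p2; p1: x→p3, y→p4; p2: x→p4, y→p4; p3: x→p4, y→p2; p4: x→p4, y→p4.
Exploring the product automaton P × Q from the start pair (p0, q0), following both machines on each input symbol, reaches 7 state pairs: (p0, q0), (p1, q4), (p2, q1), (p3, q0), (p4, q0), (p4, q1), (p4, q4).
P accepts in {p2} and Q accepts in {q1, q3, q4}. The reachable pairs whose P-component is accepting are (p2, q1); in each of them the Q-component is accepting too, so the product for L(P) \ L(Q) (P-component accepting, Q-component rejecting) has no reachable accepting pair and the difference is empty.
Hence every string in L(P) is also in L(Q).

Yes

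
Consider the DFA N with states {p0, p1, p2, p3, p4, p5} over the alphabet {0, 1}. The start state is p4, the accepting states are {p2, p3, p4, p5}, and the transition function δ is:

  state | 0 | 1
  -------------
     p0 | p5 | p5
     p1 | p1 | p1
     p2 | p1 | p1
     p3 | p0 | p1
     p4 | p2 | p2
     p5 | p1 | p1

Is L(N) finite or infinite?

The useful states (reachable from p4 and able to reach an accepting state) are {p2, p4}.
Restricted to these states the transition graph has no cycle, so every accepting path has bounded length and L is finite.

finite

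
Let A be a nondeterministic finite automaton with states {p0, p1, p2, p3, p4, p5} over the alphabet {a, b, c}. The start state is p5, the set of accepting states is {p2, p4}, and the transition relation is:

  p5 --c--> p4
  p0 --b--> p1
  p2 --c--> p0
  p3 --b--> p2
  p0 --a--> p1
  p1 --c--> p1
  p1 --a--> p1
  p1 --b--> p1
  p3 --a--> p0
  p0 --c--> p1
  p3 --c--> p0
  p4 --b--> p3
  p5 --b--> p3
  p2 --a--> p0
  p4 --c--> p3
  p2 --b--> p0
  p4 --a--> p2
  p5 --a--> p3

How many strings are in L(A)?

The useful subgraph on states {p2, p3, p4, p5} is acyclic, so L(A) is finite; the longest accepting path visits 4 useful states, giving maximum string length 3.
Counting accepting paths from p5 by length: 1 of length 1, 3 of length 2, 2 of length 3. Total 6.

6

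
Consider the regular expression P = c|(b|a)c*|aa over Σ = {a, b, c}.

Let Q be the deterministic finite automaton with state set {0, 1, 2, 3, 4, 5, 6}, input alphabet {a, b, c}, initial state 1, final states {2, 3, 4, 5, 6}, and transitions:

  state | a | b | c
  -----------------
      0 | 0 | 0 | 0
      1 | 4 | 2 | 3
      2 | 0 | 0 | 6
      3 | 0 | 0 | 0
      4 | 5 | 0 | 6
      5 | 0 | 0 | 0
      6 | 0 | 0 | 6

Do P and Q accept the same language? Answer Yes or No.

Yes

Converting the expression P to a DFA (subset construction, then merging equivalent states) gives the minimal DFA with states {p0, p1, p2, p3, p4}, start state p0, accepting states {p1, p2, p3} and transitions p0: a→p1, b→p2, c→p3; p1: a→p3, b→p4, c→p2; p2: a→p4, b→p4, c→p2; p3: a→p4, b→p4, c→p4; p4: a→p4, b→p4, c→p4.
Exploring the product automaton P × Q from the start pair (p0, 1), following both machines on each input symbol, reaches 7 state pairs: (p0, 1), (p1, 4), (p2, 2), (p3, 3), (p3, 5), (p4, 0), (p2, 6).
P accepts in {p1, p2, p3} and Q accepts in {2, 3, 4, 5, 6}. In every reachable pair the two components are either both accepting — (p1, 4), (p2, 2), (p3, 3), (p3, 5), (p2, 6) — or both non-accepting, so no string is accepted by exactly one of the machines: L(P) \ L(Q) and L(Q) \ L(P) are both empty.
Hence every string is accepted by P iff it is accepted by Q, and the two languages coincide.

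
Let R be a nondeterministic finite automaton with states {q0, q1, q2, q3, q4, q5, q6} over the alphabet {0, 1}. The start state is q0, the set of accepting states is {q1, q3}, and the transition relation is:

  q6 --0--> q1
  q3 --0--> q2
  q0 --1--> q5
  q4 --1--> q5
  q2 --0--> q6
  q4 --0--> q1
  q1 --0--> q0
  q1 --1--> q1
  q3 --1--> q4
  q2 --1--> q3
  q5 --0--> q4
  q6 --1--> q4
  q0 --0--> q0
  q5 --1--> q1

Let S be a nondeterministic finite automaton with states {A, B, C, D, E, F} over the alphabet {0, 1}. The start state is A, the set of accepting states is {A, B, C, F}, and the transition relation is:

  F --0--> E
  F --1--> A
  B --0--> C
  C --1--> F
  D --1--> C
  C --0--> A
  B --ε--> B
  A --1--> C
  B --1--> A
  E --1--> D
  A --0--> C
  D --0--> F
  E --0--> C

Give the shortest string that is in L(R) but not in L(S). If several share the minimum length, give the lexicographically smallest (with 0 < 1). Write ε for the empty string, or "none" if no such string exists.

The string 010100 is accepted by R but not by S.
No shorter string lies in the difference, and 010100 is the lexicographically first length-6 string in L(R) \ L(S).

010100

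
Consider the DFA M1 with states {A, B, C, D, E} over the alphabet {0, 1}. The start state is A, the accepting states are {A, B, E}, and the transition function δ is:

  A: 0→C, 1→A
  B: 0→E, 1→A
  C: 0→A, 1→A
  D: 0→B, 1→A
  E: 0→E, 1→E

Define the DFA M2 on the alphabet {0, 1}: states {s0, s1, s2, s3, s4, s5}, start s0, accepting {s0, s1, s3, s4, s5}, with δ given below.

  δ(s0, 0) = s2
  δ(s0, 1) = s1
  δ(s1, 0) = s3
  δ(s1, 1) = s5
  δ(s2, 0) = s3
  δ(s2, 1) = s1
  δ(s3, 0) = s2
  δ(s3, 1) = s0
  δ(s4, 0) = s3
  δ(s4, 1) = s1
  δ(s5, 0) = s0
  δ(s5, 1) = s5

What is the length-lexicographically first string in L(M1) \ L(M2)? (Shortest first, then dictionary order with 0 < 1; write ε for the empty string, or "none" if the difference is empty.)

The string 100 is accepted by M1 but not by M2.
No shorter string lies in the difference, and 100 is the lexicographically first length-3 string in L(M1) \ L(M2).

100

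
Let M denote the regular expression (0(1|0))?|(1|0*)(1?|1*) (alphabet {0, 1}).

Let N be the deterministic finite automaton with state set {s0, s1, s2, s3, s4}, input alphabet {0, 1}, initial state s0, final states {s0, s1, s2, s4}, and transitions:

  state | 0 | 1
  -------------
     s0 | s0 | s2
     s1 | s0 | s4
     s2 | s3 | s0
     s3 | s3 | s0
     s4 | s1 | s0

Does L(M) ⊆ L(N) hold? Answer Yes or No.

Yes

Converting the expression M to a DFA (subset construction, then merging equivalent states) gives the minimal DFA with states {m0, m1, m2}, start state m0, accepting states {m0, m1} and transitions m0: 0→m0, 1→m1; m1: 0→m2, 1→m1; m2: 0→m2, 1→m2.
Exploring the product automaton M × N from the start pair (m0, s0), following both machines on each input symbol, reaches 6 state pairs: (m0, s0), (m1, s2), (m2, s3), (m1, s0), (m2, s0), (m2, s2).
M accepts in {m0, m1} and N accepts in {s0, s1, s2, s4}. The reachable pairs whose M-component is accepting are (m0, s0), (m1, s2), (m1, s0); in each of them the N-component is accepting too, so the product for L(M) \ L(N) (M-component accepting, N-component rejecting) has no reachable accepting pair and the difference is empty.
Hence every string in L(M) is also in L(N).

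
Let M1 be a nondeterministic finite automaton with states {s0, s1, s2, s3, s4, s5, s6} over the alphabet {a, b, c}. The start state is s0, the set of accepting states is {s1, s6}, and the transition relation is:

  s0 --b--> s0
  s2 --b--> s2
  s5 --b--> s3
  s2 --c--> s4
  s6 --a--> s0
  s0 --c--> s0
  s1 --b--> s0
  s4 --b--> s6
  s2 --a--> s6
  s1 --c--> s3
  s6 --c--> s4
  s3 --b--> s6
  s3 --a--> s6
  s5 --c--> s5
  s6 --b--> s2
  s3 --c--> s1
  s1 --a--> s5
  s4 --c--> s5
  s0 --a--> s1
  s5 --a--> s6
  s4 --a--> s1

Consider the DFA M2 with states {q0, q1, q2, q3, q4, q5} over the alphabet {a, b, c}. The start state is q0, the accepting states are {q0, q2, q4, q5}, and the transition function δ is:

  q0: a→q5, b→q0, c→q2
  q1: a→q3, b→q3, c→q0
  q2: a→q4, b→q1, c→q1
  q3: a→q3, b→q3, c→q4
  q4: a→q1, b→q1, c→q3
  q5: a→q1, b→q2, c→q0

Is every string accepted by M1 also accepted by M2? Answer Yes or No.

The string aaa is in L(M1) but not in L(M2).
So L(M1) ⊄ L(M2).

No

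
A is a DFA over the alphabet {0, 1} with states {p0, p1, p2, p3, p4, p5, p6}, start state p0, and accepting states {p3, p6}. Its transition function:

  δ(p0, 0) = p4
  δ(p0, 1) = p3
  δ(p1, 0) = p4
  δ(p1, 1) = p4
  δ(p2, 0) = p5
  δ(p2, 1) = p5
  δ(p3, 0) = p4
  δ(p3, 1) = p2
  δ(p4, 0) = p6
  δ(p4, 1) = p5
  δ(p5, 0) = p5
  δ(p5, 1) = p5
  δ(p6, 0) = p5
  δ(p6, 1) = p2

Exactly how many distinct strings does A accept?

The useful subgraph on states {p0, p3, p4, p6} is acyclic, so L(A) is finite; the longest accepting path visits 4 useful states, giving maximum string length 3.
Counting accepting paths from p0 by length: 1 of length 1, 1 of length 2, 1 of length 3. Total 3.

3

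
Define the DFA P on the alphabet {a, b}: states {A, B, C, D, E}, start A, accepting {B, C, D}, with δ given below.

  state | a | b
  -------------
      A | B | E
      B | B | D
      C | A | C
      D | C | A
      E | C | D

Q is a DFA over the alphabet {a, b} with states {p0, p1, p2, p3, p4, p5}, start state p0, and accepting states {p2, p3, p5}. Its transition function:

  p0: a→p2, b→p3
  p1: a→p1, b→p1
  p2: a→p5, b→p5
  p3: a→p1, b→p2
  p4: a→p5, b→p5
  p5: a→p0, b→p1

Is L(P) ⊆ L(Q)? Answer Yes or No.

No

The string ba is in L(P) but not in L(Q).
So L(P) ⊄ L(Q).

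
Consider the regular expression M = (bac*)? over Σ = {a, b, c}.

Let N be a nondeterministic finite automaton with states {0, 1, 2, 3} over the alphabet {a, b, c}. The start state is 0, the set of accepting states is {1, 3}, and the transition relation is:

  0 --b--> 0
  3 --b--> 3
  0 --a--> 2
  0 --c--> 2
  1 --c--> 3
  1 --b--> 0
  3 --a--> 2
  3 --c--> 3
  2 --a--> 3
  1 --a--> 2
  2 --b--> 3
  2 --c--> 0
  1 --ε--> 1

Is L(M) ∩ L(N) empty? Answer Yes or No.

Converting the expression M to a DFA (subset construction, then merging equivalent states) gives the minimal DFA with states {m0, m1, m2, m3}, start state m0, accepting states {m0, m3} and transitions m0: a→m1, b→m2, c→m1; m1: a→m1, b→m1, c→m1; m2: a→m3, b→m1, c→m1; m3: a→m1, b→m1, c→m3.
Exploring the product automaton M × N from the start pair (m0, 0), following both machines on each input symbol, reaches 7 state pairs: (m0, 0), (m1, 2), (m2, 0), (m1, 3), (m1, 0), (m3, 2), (m3, 0).
M accepts in {m0, m3} and N accepts in {1, 3}; no reachable pair has both components accepting, so no string drives both machines to acceptance simultaneously and L(M) ∩ L(N) = ∅.
So no string is accepted by both, and the intersection is empty.

Yes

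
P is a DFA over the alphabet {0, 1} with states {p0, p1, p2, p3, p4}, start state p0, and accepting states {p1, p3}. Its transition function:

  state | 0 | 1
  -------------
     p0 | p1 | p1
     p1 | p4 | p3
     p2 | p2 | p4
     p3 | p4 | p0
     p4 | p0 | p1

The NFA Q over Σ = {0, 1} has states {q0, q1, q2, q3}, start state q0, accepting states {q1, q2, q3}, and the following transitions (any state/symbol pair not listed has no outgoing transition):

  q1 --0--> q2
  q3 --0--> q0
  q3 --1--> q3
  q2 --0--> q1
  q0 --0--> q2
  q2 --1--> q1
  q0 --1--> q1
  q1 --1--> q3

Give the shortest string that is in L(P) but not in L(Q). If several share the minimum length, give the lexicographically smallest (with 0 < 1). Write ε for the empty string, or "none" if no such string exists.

The string 0110 is accepted by P but not by Q.
No shorter string lies in the difference, and 0110 is the lexicographically first length-4 string in L(P) \ L(Q).

0110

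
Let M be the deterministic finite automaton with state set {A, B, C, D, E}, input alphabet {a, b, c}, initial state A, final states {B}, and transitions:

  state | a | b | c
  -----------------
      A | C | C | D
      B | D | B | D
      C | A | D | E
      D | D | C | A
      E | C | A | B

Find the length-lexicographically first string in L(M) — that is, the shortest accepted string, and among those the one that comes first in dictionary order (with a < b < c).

acc

A breadth-first search from A reaches an accepting state first via the path A → C → E → B on input acc.
No string of length < 3 is accepted (BFS exhausts all shorter strings without reaching an accepting state), and acc is the lexicographically least accepting string of length 3.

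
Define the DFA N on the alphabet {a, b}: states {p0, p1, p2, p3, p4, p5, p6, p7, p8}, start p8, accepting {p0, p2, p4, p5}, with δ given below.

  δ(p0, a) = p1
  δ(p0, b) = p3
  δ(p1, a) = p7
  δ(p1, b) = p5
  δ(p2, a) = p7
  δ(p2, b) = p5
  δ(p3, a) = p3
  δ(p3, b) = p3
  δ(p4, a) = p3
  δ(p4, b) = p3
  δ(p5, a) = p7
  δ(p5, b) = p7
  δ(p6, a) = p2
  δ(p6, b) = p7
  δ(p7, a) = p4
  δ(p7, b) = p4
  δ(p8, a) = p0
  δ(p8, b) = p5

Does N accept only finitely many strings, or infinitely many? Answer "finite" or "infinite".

finite

The useful states (reachable from p8 and able to reach an accepting state) are {p0, p1, p4, p5, p7, p8}.
Restricted to these states the transition graph has no cycle, so every accepting path has bounded length and L is finite.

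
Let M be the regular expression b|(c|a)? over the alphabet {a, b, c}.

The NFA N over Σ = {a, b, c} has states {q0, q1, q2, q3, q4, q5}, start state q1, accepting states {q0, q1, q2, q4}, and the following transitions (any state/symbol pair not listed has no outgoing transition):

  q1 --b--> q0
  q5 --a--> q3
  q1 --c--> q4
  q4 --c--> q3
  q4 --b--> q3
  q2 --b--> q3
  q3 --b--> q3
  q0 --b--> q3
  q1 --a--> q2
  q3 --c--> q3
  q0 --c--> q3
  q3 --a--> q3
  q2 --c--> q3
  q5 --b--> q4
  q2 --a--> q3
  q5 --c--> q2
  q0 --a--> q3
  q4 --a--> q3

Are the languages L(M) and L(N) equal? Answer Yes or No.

Converting the expression M to a DFA (subset construction, then merging equivalent states) gives the minimal DFA with states {m0, m1, m2}, start state m0, accepting states {m0, m1} and transitions m0: a→m1, b→m1, c→m1; m1: a→m2, b→m2, c→m2; m2: a→m2, b→m2, c→m2.
Exploring the product automaton M × N from the start pair (m0, q1), following both machines on each input symbol, reaches 5 state pairs: (m0, q1), (m1, q2), (m1, q0), (m1, q4), (m2, q3).
M accepts in {m0, m1} and N accepts in {q0, q1, q2, q4}. In every reachable pair the two components are either both accepting — (m0, q1), (m1, q2), (m1, q0), (m1, q4) — or both non-accepting, so no string is accepted by exactly one of the machines: L(M) \ L(N) and L(N) \ L(M) are both empty.
Hence every string is accepted by M iff it is accepted by N, and the two languages coincide.

Yes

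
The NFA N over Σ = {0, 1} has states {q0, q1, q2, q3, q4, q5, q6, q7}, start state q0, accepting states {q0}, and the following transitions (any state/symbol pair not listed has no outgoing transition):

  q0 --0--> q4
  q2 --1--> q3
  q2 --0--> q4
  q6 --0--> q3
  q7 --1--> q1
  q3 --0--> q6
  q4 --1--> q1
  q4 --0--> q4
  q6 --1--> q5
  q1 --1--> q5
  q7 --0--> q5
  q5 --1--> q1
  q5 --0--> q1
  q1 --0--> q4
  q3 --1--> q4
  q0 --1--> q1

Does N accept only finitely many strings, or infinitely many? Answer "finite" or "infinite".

finite

The useful states (reachable from q0 and able to reach an accepting state) are {q0}.
Restricted to these states the transition graph has no cycle, so every accepting path has bounded length and L is finite.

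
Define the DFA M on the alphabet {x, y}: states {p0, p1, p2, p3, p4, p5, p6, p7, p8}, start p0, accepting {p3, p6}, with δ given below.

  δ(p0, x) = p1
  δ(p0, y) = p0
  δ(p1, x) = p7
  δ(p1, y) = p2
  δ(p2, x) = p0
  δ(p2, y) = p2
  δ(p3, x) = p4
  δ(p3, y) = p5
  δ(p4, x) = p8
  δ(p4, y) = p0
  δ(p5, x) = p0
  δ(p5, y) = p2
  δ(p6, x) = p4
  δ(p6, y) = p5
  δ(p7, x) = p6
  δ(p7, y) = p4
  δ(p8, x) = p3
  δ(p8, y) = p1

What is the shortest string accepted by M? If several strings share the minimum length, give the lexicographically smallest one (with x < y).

A breadth-first search from p0 reaches an accepting state first via the path p0 → p1 → p7 → p6 on input xxx.
No string of length < 3 is accepted (BFS exhausts all shorter strings without reaching an accepting state), and xxx is the lexicographically least accepting string of length 3.

xxx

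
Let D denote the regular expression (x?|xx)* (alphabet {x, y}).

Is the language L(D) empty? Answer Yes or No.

No

The empty string ε matches the expression, so it belongs to L(D).
Since L(D) contains at least one string, it is not empty.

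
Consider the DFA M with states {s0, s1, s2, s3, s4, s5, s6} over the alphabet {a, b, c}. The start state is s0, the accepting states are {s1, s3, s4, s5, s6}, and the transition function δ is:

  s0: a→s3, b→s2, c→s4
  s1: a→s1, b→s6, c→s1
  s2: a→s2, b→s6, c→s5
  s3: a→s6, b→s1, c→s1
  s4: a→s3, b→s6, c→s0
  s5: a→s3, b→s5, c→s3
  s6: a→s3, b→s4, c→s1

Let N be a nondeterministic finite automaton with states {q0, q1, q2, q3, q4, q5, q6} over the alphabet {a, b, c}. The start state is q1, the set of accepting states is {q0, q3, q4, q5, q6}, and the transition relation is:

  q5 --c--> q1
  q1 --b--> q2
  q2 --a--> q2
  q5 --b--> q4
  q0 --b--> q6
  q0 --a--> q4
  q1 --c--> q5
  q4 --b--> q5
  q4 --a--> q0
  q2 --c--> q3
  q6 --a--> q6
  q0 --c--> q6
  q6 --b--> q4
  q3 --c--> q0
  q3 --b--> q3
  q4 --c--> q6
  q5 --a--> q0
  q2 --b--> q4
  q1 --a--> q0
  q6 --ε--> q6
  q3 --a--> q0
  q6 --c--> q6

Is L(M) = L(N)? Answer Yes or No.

Yes

Exploring the product automaton M × N from the start pair (s0, q1), following both machines on each input symbol, reaches 7 state pairs: (s0, q1), (s3, q0), (s2, q2), (s4, q5), (s6, q4), (s1, q6), (s5, q3).
M accepts in {s1, s3, s4, s5, s6} and N accepts in {q0, q3, q4, q5, q6}. In every reachable pair the two components are either both accepting — (s3, q0), (s4, q5), (s6, q4), (s1, q6), (s5, q3) — or both non-accepting, so no string is accepted by exactly one of the machines: L(M) \ L(N) and L(N) \ L(M) are both empty.
Hence every string is accepted by M iff it is accepted by N, and the two languages coincide.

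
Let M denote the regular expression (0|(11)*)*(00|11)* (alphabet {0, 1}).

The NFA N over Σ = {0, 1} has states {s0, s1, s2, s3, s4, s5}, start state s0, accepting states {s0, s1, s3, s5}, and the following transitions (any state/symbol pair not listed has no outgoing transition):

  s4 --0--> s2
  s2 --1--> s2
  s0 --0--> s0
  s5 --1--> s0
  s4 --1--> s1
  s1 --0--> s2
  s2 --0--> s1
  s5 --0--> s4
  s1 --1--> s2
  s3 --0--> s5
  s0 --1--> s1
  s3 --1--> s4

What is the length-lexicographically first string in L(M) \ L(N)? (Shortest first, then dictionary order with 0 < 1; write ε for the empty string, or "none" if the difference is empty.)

The string 11 is accepted by M but not by N.
No shorter string lies in the difference, and 11 is the lexicographically first length-2 string in L(M) \ L(N).

11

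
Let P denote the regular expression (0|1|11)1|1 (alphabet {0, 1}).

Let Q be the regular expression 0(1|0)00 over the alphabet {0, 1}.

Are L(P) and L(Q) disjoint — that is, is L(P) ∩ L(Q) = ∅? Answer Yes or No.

Converting the expression P to a DFA (subset construction, then merging equivalent states) gives the minimal DFA with states {p0, p1, p2, p3, p4, p5}, start state p0, accepting states {p2, p4, p5} and transitions p0: 0→p1, 1→p2; p1: 0→p3, 1→p4; p2: 0→p3, 1→p5; p3: 0→p3, 1→p3; p4: 0→p3, 1→p3; p5: 0→p3, 1→p4.
Converting the expression Q to a DFA (subset construction, then merging equivalent states) gives the minimal DFA with states {q0, q1, q2, q3, q4, q5}, start state q0, accepting states {q5} and transitions q0: 0→q1, 1→q2; q1: 0→q3, 1→q3; q2: 0→q2, 1→q2; q3: 0→q4, 1→q2; q4: 0→q5, 1→q2; q5: 0→q2, 1→q2.
Exploring the product automaton P × Q from the start pair (p0, q0), following both machines on each input symbol, reaches 10 state pairs: (p0, q0), (p1, q1), (p2, q2), (p3, q3), (p4, q3), (p3, q2), (p5, q2), (p3, q4), (p4, q2), (p3, q5).
P accepts in {p2, p4, p5} and Q accepts in {q5}; no reachable pair has both components accepting, so no string drives both machines to acceptance simultaneously and L(P) ∩ L(Q) = ∅.
So no string is accepted by both, and the intersection is empty.

Yes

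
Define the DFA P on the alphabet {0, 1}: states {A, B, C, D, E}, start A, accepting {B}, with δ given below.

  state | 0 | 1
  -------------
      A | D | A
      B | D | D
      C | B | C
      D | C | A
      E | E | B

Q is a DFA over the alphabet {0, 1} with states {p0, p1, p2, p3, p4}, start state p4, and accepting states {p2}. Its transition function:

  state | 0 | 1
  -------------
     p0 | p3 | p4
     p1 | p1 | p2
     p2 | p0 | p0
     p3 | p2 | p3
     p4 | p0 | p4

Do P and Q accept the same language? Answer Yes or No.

Exploring the product automaton P × Q from the start pair (A, p4), following both machines on each input symbol, reaches 4 state pairs: (A, p4), (D, p0), (C, p3), (B, p2).
P accepts in {B} and Q accepts in {p2}. In every reachable pair the two components are either both accepting — (B, p2) — or both non-accepting, so no string is accepted by exactly one of the machines: L(P) \ L(Q) and L(Q) \ L(P) are both empty.
Hence every string is accepted by P iff it is accepted by Q, and the two languages coincide.

Yes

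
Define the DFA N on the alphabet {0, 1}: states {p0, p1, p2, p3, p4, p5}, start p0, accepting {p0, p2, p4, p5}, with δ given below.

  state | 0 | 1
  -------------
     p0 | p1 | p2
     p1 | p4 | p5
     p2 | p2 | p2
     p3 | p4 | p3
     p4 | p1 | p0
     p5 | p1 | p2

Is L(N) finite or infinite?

State p0 is reachable from the start and can reach an accepting state, and it lies on the cycle p0 → p1 → p4 → p0.
Traversing that cycle any number of times yields accepted strings of unbounded length, so the language is infinite.

infinite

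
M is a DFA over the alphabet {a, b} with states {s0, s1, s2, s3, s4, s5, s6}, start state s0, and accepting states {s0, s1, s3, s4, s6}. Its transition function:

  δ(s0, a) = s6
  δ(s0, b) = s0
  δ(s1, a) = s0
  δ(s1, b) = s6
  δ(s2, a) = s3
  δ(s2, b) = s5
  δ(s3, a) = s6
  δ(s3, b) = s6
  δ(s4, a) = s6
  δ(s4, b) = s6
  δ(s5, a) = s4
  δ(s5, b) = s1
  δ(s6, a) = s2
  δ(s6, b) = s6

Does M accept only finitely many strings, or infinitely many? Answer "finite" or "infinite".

infinite

State s0 is reachable from the start and can reach an accepting state, and it lies on the cycle s0 → s0.
Traversing that cycle any number of times yields accepted strings of unbounded length, so the language is infinite.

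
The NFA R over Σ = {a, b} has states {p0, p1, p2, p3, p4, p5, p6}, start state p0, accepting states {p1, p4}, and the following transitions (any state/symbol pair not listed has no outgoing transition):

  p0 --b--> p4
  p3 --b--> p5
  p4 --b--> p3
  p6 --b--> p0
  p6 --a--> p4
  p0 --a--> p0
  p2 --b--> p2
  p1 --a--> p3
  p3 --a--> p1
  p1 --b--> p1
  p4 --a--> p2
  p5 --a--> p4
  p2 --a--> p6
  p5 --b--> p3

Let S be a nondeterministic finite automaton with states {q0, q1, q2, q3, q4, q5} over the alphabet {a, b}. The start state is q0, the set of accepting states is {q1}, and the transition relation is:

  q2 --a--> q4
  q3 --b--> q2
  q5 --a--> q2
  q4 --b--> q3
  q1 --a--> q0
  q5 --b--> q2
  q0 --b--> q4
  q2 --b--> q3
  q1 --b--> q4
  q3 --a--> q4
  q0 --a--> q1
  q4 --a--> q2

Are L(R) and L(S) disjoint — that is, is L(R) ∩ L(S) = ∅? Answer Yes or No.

Yes

Exploring the product automaton R × S from the start pair (p0, q0), following both machines on each input symbol, reaches 21 state pairs: (p0, q0), (p0, q1), (p4, q4), (p2, q2), (p3, q3), (p6, q4), (p2, q3), (p1, q4), (p5, q2), (p4, q2), (p0, q3), (p3, q2), (p1, q3), (p2, q4), (p0, q4), (p5, q3), (p3, q4), (p1, q2), (p6, q2), (p0, q2), (p4, q3).
R accepts in {p1, p4} and S accepts in {q1}; no reachable pair has both components accepting, so no string drives both machines to acceptance simultaneously and L(R) ∩ L(S) = ∅.
So no string is accepted by both, and the intersection is empty.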